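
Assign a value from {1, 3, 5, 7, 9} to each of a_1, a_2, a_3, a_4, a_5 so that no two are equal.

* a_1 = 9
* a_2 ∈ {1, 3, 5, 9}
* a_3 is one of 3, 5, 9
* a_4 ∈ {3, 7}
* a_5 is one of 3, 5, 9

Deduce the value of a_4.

7

a_1 must be 9 (only option left). Remove 9 from a_2, a_3, a_5.
The 4 still-open variables together cover exactly {1, 3, 5, 7} — 4 values for 4 variables — and 1 appears only in a_2's list, so a_2 = 1.
Among the 3 still-open variables, 7 fits only a_4 (and all 3 values in {3, 5, 7} must be used), so a_4 = 7.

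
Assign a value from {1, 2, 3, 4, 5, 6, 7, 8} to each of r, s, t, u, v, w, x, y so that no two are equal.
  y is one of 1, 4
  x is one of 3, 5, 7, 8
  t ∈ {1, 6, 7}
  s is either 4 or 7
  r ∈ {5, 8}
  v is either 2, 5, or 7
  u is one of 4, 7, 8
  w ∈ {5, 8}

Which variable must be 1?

y

Among the 8 variables, 2 fits only v (and all 8 values in {1, 2, 3, 4, 5, 6, 7, 8} must be used), so v = 2.
The 7 still-open variables draw from only 7 values {1, 3, 4, 5, 6, 7, 8}, so each is used; only x can be 3, hence x = 3.
Among the 6 still-open variables, 6 fits only t (and all 6 values in {1, 4, 5, 6, 7, 8} must be used), so t = 6.
The 5 still-open variables together cover exactly {1, 4, 5, 7, 8} — 5 values for 5 variables — and 1 appears only in y's list, so y = 1.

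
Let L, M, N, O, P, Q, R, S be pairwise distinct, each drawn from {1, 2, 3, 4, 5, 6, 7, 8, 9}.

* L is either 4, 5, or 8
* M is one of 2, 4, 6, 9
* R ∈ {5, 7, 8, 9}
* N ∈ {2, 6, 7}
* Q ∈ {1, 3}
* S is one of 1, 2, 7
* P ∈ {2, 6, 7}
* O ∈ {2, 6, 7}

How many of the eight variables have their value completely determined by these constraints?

The 3 variables N, O, P are confined to {2, 6, 7}, which locks those values in; drop them from M, R, S.
That leaves S = 1. Strike 1 from Q.
That leaves Q = 3.
Determined: Q=3, S=1. The other variables each still have more than one consistent value. That makes 2.

2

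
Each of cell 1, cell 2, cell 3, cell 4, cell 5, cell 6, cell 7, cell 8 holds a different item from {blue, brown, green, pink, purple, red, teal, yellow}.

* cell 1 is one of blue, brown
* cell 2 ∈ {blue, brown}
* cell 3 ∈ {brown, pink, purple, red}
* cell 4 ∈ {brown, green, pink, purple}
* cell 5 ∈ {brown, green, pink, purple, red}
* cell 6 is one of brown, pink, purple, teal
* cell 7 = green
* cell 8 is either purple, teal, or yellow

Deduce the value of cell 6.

cell 7 has just one choice, so cell 7 = green. Strike green from cell 4, cell 5.
The 7 still-open variables draw from only 7 values {blue, brown, pink, purple, red, teal, yellow}, so each is used; only cell 8 can be yellow, hence cell 8 = yellow.
Among the 6 still-open variables, teal fits only cell 6 (and all 6 values in {blue, brown, pink, purple, red, teal} must be used), so cell 6 = teal.

teal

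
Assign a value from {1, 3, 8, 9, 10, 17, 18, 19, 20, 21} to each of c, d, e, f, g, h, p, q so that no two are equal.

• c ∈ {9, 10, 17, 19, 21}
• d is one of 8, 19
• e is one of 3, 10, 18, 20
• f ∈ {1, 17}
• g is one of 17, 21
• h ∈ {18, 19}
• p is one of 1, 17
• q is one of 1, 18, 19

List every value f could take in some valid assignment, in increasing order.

1, 17

f and p between them cover only {1, 17} — a naked pair. Remove those values from c, g, q.
g must be 21 (only option left). Eliminate 21 elsewhere: c.
h and q between them cover only {18, 19} — a naked pair. Remove those values from c, d, e.
d has just one choice, so d = 8.
No further eliminations apply; f can still be any of 1, 17.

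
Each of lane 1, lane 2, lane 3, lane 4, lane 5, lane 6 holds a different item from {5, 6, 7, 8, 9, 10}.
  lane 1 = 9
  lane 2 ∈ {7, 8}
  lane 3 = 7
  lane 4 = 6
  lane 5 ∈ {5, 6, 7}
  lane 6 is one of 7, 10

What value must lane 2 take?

8

lane 1 has just one choice, so lane 1 = 9.
lane 3 has just one choice, so lane 3 = 7. Strike 7 from lane 2, lane 5, lane 6.
So lane 2 = 8.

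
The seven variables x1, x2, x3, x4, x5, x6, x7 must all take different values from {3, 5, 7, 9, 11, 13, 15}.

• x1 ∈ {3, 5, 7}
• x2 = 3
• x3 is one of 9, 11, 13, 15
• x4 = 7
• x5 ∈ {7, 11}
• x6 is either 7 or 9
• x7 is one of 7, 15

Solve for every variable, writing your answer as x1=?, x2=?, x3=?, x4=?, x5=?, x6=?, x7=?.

x2's domain is down to {3}, so x2 = 3. Eliminate 3 elsewhere: x1.
x4 must be 7 (only option left). Eliminate 7 elsewhere: x1, x5, x6, x7.
x5 has just one choice, so x5 = 11. Eliminate 11 elsewhere: x3.
x6 must be 9 (only option left). Eliminate 9 elsewhere: x3.
x7 has just one choice, so x7 = 15. Eliminate 15 elsewhere: x3.
x1 has just one choice, so x1 = 5.
x3's domain is down to {13}, so x3 = 13.

x1=5, x2=3, x3=13, x4=7, x5=11, x6=9, x7=15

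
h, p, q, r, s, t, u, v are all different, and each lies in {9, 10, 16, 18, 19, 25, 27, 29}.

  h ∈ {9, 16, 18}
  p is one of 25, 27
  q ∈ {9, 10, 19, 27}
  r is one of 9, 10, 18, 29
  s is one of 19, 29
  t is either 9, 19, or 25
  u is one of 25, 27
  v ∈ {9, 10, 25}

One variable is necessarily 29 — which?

s

The 8 variables together cover exactly {9, 10, 16, 18, 19, 25, 27, 29} — 8 values for 8 variables — and 16 appears only in h's list, so h = 16.
The 7 still-open variables draw from only 7 values {9, 10, 18, 19, 25, 27, 29}, so each is used; only r can be 18, hence r = 18.
The 6 still-open variables together cover exactly {9, 10, 19, 25, 27, 29} — 6 values for 6 variables — and 29 appears only in s's list, so s = 29.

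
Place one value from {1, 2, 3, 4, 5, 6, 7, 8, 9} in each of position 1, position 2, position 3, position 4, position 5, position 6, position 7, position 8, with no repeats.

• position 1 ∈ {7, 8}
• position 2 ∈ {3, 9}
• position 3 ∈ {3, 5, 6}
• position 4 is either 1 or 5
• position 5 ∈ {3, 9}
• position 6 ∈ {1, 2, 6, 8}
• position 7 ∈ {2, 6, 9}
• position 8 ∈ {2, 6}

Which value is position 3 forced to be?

The 8 variables together cover exactly {1, 2, 3, 5, 6, 7, 8, 9} — 8 values for 8 variables — and 7 appears only in position 1's list, so position 1 = 7.
The 7 still-open variables draw from only 7 values {1, 2, 3, 5, 6, 8, 9}, so each is used; only position 6 can be 8, hence position 6 = 8.
The 6 still-open variables together cover exactly {1, 2, 3, 5, 6, 9} — 6 values for 6 variables — and 1 appears only in position 4's list, so position 4 = 1.
Among the 5 still-open variables, 5 fits only position 3 (and all 5 values in {2, 3, 5, 6, 9} must be used), so position 3 = 5.

5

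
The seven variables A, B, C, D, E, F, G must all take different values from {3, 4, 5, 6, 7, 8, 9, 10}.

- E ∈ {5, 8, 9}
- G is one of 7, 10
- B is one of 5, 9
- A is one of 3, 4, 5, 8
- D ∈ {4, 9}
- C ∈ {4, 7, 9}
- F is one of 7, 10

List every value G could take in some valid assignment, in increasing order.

The 7 variables draw from only 7 values {3, 4, 5, 7, 8, 9, 10}, so each is used; only A can be 3, hence A = 3.
The 6 still-open variables draw from only 6 values {4, 5, 7, 8, 9, 10}, so each is used; only E can be 8, hence E = 8.
Among the 5 still-open variables, 5 fits only B (and all 5 values in {4, 5, 7, 9, 10} must be used), so B = 5.
F and G between them cover only {7, 10} — a naked pair. Remove those values from C.
No further eliminations apply; G can still be any of 7, 10.

7, 10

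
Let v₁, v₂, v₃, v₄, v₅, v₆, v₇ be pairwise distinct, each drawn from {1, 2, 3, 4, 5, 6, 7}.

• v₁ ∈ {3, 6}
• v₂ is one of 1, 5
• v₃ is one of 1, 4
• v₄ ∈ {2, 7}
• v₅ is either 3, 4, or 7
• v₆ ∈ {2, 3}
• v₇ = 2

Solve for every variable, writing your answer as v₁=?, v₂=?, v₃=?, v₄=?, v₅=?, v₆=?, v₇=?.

v₇'s domain is down to {2}, so v₇ = 2. Strike 2 from v₄, v₆.
v₄ has just one choice, so v₄ = 7. Eliminate 7 elsewhere: v₅.
That leaves v₆ = 3. Eliminate 3 elsewhere: v₁, v₅.
v₁'s domain is down to {6}, so v₁ = 6.
That leaves v₅ = 4. So v₃ can't be 4.
v₃ must be 1 (only option left). So v₂ can't be 1.
v₂'s domain is down to {5}, so v₂ = 5.

v₁=6, v₂=5, v₃=1, v₄=7, v₅=4, v₆=3, v₇=2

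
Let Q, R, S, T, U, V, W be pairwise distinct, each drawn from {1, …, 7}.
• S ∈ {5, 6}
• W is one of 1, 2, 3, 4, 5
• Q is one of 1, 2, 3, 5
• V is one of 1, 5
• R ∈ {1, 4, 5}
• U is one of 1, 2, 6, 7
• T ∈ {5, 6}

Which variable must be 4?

R

Among the 7 variables, 7 fits only U (and all 7 values in {1, 2, 3, 4, 5, 6, 7} must be used), so U = 7.
S and T between them cover only {5, 6} — a naked pair. Remove those values from Q, R, V, W.
V has just one choice, so V = 1. So Q, R, W can't be 1.
So 4 goes to R.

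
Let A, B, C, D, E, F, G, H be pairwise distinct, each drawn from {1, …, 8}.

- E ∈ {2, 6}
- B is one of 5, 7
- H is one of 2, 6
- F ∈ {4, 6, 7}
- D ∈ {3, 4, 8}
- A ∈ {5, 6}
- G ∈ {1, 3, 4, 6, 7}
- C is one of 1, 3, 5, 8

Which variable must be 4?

E and H between them cover only {2, 6} — a naked pair. Remove those values from A, F, G.
A has just one choice, so A = 5. Eliminate 5 elsewhere: B, C.
B has just one choice, so B = 7. Strike 7 from F, G.
So 4 goes to F.

F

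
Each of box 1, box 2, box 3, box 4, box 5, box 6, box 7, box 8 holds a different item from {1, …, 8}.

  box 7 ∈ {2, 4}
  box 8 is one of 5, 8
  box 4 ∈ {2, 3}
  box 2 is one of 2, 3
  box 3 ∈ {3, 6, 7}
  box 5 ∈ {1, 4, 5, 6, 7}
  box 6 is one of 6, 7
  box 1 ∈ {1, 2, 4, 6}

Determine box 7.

4

The 8 variables draw from only 8 values {1, 2, 3, 4, 5, 6, 7, 8}, so each is used; only box 8 can be 8, hence box 8 = 8.
The 7 still-open variables draw from only 7 values {1, 2, 3, 4, 5, 6, 7}, so each is used; only box 5 can be 5, hence box 5 = 5.
Among the 6 still-open variables, 1 fits only box 1 (and all 6 values in {1, 2, 3, 4, 6, 7} must be used), so box 1 = 1.
The 5 still-open variables together cover exactly {2, 3, 4, 6, 7} — 5 values for 5 variables — and 4 appears only in box 7's list, so box 7 = 4.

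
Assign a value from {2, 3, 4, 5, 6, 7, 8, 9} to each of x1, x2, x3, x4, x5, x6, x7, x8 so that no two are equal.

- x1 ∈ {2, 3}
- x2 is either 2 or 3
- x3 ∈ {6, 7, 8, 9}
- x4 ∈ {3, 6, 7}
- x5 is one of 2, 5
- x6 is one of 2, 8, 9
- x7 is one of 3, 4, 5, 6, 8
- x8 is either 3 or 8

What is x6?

9

The 8 variables together cover exactly {2, 3, 4, 5, 6, 7, 8, 9} — 8 values for 8 variables — and 4 appears only in x7's list, so x7 = 4.
The 7 still-open variables draw from only 7 values {2, 3, 5, 6, 7, 8, 9}, so each is used; only x5 can be 5, hence x5 = 5.
x1 and x2 between them cover only {2, 3} — a naked pair. Remove those values from x4, x6, x8.
x8's domain is down to {8}, so x8 = 8. Remove 8 from x3, x6.
So x6 = 9.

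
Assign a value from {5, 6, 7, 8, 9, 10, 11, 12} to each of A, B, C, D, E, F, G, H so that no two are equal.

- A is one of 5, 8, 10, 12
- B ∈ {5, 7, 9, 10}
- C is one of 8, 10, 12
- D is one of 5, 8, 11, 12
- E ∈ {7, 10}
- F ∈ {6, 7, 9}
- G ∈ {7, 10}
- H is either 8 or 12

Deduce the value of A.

5

Among the 8 variables, 6 fits only F (and all 8 values in {5, 6, 7, 8, 9, 10, 11, 12} must be used), so F = 6.
The 7 still-open variables together cover exactly {5, 7, 8, 9, 10, 11, 12} — 7 values for 7 variables — and 9 appears only in B's list, so B = 9.
The 6 still-open variables together cover exactly {5, 7, 8, 10, 11, 12} — 6 values for 6 variables — and 11 appears only in D's list, so D = 11.
The 5 still-open variables together cover exactly {5, 7, 8, 10, 12} — 5 values for 5 variables — and 5 appears only in A's list, so A = 5.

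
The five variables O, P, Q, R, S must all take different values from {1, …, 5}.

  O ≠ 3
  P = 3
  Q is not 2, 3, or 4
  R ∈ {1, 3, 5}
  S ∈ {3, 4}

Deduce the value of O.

2

P's domain is down to {3}, so P = 3. So R, S can't be 3.
That leaves S = 4. So O can't be 4.
Among the 3 still-open variables, 2 fits only O (and all 3 values in {1, 2, 5} must be used), so O = 2.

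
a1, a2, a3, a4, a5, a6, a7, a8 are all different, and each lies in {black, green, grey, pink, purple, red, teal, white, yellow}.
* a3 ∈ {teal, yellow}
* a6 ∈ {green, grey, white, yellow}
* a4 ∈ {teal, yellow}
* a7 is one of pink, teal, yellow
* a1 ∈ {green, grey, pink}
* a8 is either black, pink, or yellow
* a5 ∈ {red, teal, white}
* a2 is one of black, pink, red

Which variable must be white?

a3 and a4 share exactly the 2 values {teal, yellow}; by pigeonhole those values go to them, so strike teal, yellow from a5, a6, a7, a8.
a7 must be pink (only option left). Remove pink from a1, a2, a8.
a8's domain is down to {black}, so a8 = black. Remove black from a2.
a2 must be red (only option left). Remove red from a5.
So white goes to a5.

a5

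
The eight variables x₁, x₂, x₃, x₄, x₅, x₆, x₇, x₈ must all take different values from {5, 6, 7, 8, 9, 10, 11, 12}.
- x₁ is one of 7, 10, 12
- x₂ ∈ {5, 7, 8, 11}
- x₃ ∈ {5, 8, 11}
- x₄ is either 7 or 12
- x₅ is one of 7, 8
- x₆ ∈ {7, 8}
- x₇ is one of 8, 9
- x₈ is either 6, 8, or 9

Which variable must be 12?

x₄

Among the 8 variables, 6 fits only x₈ (and all 8 values in {5, 6, 7, 8, 9, 10, 11, 12} must be used), so x₈ = 6.
The 7 still-open variables draw from only 7 values {5, 7, 8, 9, 10, 11, 12}, so each is used; only x₇ can be 9, hence x₇ = 9.
The 6 still-open variables draw from only 6 values {5, 7, 8, 10, 11, 12}, so each is used; only x₁ can be 10, hence x₁ = 10.
The 5 still-open variables together cover exactly {5, 7, 8, 11, 12} — 5 values for 5 variables — and 12 appears only in x₄'s list, so x₄ = 12.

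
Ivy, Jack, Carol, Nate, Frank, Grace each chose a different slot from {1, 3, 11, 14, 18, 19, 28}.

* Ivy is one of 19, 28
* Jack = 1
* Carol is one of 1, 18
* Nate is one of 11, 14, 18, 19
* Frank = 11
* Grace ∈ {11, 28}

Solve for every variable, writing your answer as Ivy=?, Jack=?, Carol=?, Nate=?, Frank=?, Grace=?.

Jack must be 1 (only option left). Eliminate 1 elsewhere: Carol.
That leaves Carol = 18. Eliminate 18 elsewhere: Nate.
Frank has just one choice, so Frank = 11. So Nate, Grace can't be 11.
That leaves Grace = 28. So Ivy can't be 28.
That leaves Ivy = 19. Strike 19 from Nate.
That leaves Nate = 14.

Ivy=19, Jack=1, Carol=18, Nate=14, Frank=11, Grace=28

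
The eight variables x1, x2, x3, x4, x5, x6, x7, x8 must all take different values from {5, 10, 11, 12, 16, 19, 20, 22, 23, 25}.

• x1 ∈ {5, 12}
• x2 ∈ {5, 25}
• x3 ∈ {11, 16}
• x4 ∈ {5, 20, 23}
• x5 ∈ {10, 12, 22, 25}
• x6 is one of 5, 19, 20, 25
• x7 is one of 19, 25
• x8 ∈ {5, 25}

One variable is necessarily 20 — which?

The 2 variables x2 and x8 are confined to {5, 25}, which locks those values in; drop them from x1, x4, x5, x6, x7.
That leaves x1 = 12. So x5 can't be 12.
x7 must be 19 (only option left). Remove 19 from x6.
So 20 goes to x6.

x6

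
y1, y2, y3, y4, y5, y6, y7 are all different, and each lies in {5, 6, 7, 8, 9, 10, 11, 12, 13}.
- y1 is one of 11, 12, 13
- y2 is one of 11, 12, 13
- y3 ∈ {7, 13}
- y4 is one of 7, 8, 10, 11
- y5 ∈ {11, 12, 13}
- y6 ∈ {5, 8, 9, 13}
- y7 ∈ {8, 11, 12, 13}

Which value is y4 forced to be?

10

y1, y2, y5 share exactly the 3 values {11, 12, 13}; by pigeonhole those values go to them, so strike 11, 12, 13 from y3, y4, y6, y7.
That leaves y3 = 7. So y4 can't be 7.
y7 must be 8 (only option left). Remove 8 from y4, y6.
So y4 = 10.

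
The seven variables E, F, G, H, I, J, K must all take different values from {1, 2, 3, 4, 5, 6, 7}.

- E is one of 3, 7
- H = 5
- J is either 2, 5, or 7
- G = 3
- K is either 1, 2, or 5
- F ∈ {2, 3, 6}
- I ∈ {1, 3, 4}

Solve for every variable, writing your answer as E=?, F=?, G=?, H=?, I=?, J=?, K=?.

E=7, F=6, G=3, H=5, I=4, J=2, K=1

G's domain is down to {3}, so G = 3. Eliminate 3 elsewhere: E, F, I.
H's domain is down to {5}, so H = 5. Eliminate 5 elsewhere: J, K.
E must be 7 (only option left). Strike 7 from J.
J must be 2 (only option left). So F, K can't be 2.
K has just one choice, so K = 1. So I can't be 1.
F must be 6 (only option left).
I must be 4 (only option left).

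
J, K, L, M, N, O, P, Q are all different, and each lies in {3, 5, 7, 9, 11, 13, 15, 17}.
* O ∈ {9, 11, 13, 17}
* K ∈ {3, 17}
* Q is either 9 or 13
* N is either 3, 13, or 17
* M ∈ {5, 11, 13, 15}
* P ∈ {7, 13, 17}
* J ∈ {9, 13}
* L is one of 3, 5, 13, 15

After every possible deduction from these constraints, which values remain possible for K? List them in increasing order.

3, 17

The 8 variables together cover exactly {3, 5, 7, 9, 11, 13, 15, 17} — 8 values for 8 variables — and 7 appears only in P's list, so P = 7.
J and Q between them cover only {9, 13} — a naked pair. Remove those values from L, M, N, O.
The 2 variables K and N are confined to {3, 17}, which locks those values in; drop them from L, O.
That leaves O = 11. Remove 11 from M.
No further eliminations apply; K can still be any of 3, 17.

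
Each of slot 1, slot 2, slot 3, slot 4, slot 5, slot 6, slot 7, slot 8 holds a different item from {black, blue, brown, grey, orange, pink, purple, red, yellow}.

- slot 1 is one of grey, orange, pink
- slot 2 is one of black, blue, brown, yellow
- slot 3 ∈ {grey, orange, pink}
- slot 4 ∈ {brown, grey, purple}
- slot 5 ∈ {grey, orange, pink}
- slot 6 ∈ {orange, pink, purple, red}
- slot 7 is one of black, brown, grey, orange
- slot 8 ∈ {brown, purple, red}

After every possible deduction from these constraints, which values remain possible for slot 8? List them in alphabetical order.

brown, purple, red

slot 1, slot 3, slot 5 share exactly the 3 values {grey, orange, pink}; by pigeonhole those values go to them, so strike grey, orange, pink from slot 4, slot 6, slot 7.
The 3 variables slot 4, slot 6, slot 8 are confined to {brown, purple, red}, which locks those values in; drop them from slot 2, slot 7.
slot 7 has just one choice, so slot 7 = black. Eliminate black elsewhere: slot 2.
No further eliminations apply; slot 8 can still be any of brown, purple, red.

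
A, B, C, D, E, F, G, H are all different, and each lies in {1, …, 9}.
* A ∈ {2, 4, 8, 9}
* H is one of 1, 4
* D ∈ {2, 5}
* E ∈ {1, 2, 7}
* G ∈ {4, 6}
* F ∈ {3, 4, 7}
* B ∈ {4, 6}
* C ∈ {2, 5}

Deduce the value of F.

B and G between them cover only {4, 6} — a naked pair. Remove those values from A, F, H.
H has just one choice, so H = 1. So E can't be 1.
The 2 variables C and D are confined to {2, 5}, which locks those values in; drop them from A, E.
E's domain is down to {7}, so E = 7. So F can't be 7.
So F = 3.

3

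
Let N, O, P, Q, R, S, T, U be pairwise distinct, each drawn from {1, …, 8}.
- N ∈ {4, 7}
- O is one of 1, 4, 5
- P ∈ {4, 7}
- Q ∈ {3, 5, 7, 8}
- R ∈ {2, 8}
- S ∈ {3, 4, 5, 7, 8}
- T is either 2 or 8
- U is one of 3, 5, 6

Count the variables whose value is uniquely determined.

2

The 8 variables together cover exactly {1, 2, 3, 4, 5, 6, 7, 8} — 8 values for 8 variables — and 1 appears only in O's list, so O = 1.
Among the 7 still-open variables, 6 fits only U (and all 7 values in {2, 3, 4, 5, 6, 7, 8} must be used), so U = 6.
N and P between them cover only {4, 7} — a naked pair. Remove those values from Q, S.
R and T between them cover only {2, 8} — a naked pair. Remove those values from Q, S.
Determined: O=1, U=6. The other variables each still have more than one consistent value. That makes 2.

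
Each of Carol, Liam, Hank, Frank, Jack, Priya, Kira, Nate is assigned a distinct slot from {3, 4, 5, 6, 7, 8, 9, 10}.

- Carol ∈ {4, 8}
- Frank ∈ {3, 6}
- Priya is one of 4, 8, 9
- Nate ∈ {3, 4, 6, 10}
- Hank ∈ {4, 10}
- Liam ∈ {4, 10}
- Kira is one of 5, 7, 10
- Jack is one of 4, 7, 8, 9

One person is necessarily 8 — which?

Among the 8 variables, 5 fits only Kira (and all 8 values in {3, 4, 5, 6, 7, 8, 9, 10} must be used), so Kira = 5.
Among the 7 still-open variables, 7 fits only Jack (and all 7 values in {3, 4, 6, 7, 8, 9, 10} must be used), so Jack = 7.
The 6 still-open variables draw from only 6 values {3, 4, 6, 8, 9, 10}, so each is used; only Priya can be 9, hence Priya = 9.
The 5 still-open variables together cover exactly {3, 4, 6, 8, 10} — 5 values for 5 variables — and 8 appears only in Carol's list, so Carol = 8.

Carol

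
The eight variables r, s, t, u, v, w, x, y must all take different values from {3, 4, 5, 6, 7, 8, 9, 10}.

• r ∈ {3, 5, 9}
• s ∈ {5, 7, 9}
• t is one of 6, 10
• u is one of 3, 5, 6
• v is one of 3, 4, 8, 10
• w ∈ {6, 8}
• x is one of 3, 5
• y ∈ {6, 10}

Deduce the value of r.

Among the 8 variables, 4 fits only v (and all 8 values in {3, 4, 5, 6, 7, 8, 9, 10} must be used), so v = 4.
The 7 still-open variables draw from only 7 values {3, 5, 6, 7, 8, 9, 10}, so each is used; only s can be 7, hence s = 7.
The 6 still-open variables draw from only 6 values {3, 5, 6, 8, 9, 10}, so each is used; only w can be 8, hence w = 8.
The 5 still-open variables together cover exactly {3, 5, 6, 9, 10} — 5 values for 5 variables — and 9 appears only in r's list, so r = 9.

9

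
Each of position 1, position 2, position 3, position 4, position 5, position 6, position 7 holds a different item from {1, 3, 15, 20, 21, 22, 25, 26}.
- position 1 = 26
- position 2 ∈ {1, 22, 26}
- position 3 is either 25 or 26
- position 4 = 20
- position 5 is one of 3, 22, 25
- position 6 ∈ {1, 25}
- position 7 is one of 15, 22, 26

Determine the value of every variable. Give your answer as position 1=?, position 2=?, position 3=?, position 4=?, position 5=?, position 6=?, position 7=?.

position 1=26, position 2=22, position 3=25, position 4=20, position 5=3, position 6=1, position 7=15

position 1 has just one choice, so position 1 = 26. Eliminate 26 elsewhere: position 2, position 3, position 7.
That leaves position 3 = 25. Remove 25 from position 5, position 6.
position 4's domain is down to {20}, so position 4 = 20.
position 6 has just one choice, so position 6 = 1. Strike 1 from position 2.
position 2 has just one choice, so position 2 = 22. Remove 22 from position 5, position 7.
position 5 must be 3 (only option left).
position 7 must be 15 (only option left).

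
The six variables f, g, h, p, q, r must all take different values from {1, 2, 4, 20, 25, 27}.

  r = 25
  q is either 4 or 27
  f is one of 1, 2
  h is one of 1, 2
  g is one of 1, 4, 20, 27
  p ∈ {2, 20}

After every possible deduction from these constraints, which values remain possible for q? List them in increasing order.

r's domain is down to {25}, so r = 25.
f and h share exactly the 2 values {1, 2}; by pigeonhole those values go to them, so strike 1, 2 from g, p.
That leaves p = 20. Remove 20 from g.
No further eliminations apply; q can still be any of 4, 27.

4, 27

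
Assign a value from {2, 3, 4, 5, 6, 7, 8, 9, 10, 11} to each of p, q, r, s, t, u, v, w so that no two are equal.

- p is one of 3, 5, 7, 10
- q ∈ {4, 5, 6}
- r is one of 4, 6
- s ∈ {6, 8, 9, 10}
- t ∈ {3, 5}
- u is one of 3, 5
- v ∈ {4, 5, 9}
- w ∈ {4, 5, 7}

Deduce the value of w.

7

The 8 variables draw from only 8 values {3, 4, 5, 6, 7, 8, 9, 10}, so each is used; only s can be 8, hence s = 8.
The 7 still-open variables draw from only 7 values {3, 4, 5, 6, 7, 9, 10}, so each is used; only v can be 9, hence v = 9.
Among the 6 still-open variables, 10 fits only p (and all 6 values in {3, 4, 5, 6, 7, 10} must be used), so p = 10.
Among the 5 still-open variables, 7 fits only w (and all 5 values in {3, 4, 5, 6, 7} must be used), so w = 7.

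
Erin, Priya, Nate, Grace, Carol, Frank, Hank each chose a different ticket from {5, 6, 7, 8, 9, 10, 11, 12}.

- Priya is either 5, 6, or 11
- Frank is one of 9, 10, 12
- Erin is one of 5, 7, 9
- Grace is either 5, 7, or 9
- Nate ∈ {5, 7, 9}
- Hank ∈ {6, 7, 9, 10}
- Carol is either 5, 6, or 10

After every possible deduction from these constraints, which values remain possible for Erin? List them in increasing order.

5, 7, 9

The 7 variables draw from only 7 values {5, 6, 7, 9, 10, 11, 12}, so each is used; only Priya can be 11, hence Priya = 11.
The 6 still-open variables together cover exactly {5, 6, 7, 9, 10, 12} — 6 values for 6 variables — and 12 appears only in Frank's list, so Frank = 12.
Erin, Nate, Grace between them cover only {5, 7, 9} — a naked triple. Remove those values from Carol, Hank.
No further eliminations apply; Erin can still be any of 5, 7, 9.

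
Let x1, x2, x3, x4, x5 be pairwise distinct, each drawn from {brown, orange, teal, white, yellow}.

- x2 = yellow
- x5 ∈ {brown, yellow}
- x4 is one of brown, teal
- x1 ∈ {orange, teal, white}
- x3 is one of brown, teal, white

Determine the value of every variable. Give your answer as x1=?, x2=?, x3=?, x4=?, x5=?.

x1=orange, x2=yellow, x3=white, x4=teal, x5=brown

x2 must be yellow (only option left). Eliminate yellow elsewhere: x5.
x5 must be brown (only option left). Eliminate brown elsewhere: x3, x4.
x4 has just one choice, so x4 = teal. So x1, x3 can't be teal.
x3's domain is down to {white}, so x3 = white. Remove white from x1.
x1 must be orange (only option left).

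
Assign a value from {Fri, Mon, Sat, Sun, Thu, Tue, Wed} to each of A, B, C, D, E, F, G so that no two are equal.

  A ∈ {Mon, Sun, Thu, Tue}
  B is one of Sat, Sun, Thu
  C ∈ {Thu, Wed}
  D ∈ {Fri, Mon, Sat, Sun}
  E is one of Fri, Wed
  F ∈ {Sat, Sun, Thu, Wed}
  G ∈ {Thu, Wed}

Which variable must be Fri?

The 7 variables draw from only 7 values {Fri, Mon, Sat, Sun, Thu, Tue, Wed}, so each is used; only A can be Tue, hence A = Tue.
The 6 still-open variables together cover exactly {Fri, Mon, Sat, Sun, Thu, Wed} — 6 values for 6 variables — and Mon appears only in D's list, so D = Mon.
The 5 still-open variables together cover exactly {Fri, Sat, Sun, Thu, Wed} — 5 values for 5 variables — and Fri appears only in E's list, so E = Fri.

E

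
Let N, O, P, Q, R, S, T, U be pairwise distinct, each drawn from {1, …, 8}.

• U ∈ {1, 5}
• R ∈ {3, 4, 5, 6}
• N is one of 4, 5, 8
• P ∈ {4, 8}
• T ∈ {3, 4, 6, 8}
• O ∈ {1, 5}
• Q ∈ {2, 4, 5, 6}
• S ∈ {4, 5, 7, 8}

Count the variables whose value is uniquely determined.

The 8 variables draw from only 8 values {1, 2, 3, 4, 5, 6, 7, 8}, so each is used; only Q can be 2, hence Q = 2.
Among the 7 still-open variables, 7 fits only S (and all 7 values in {1, 3, 4, 5, 6, 7, 8} must be used), so S = 7.
O and U between them cover only {1, 5} — a naked pair. Remove those values from N, R.
N and P between them cover only {4, 8} — a naked pair. Remove those values from R, T.
Determined: Q=2, S=7. The other variables each still have more than one consistent value. That makes 2.

2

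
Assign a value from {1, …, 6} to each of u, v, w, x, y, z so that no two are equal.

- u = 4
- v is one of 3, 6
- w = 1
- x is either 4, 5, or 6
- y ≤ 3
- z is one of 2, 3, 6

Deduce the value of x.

5

u must be 4 (only option left). Remove 4 from x.
w must be 1 (only option left). Strike 1 from y.
The 4 still-open variables draw from only 4 values {2, 3, 5, 6}, so each is used; only x can be 5, hence x = 5.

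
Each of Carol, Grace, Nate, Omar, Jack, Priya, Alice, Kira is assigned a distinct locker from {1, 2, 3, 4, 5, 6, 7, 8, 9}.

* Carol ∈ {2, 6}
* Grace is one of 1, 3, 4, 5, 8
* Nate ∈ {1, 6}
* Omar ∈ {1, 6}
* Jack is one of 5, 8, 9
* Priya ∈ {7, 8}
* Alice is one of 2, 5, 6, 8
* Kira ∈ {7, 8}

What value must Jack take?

Nate and Omar share exactly the 2 values {1, 6}; by pigeonhole those values go to them, so strike 1, 6 from Carol, Grace, Alice.
Carol must be 2 (only option left). Eliminate 2 elsewhere: Alice.
Priya and Kira between them cover only {7, 8} — a naked pair. Remove those values from Grace, Jack, Alice.
That leaves Alice = 5. So Grace, Jack can't be 5.
So Jack = 9.

9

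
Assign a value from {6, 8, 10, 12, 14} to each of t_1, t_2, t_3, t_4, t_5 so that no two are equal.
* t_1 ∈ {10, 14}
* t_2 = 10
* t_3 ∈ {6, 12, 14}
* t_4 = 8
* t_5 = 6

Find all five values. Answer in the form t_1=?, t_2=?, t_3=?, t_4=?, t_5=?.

t_1=14, t_2=10, t_3=12, t_4=8, t_5=6

t_2 must be 10 (only option left). Strike 10 from t_1.
t_4 has just one choice, so t_4 = 8.
t_5 must be 6 (only option left). Strike 6 from t_3.
t_1 must be 14 (only option left). So t_3 can't be 14.
t_3's domain is down to {12}, so t_3 = 12.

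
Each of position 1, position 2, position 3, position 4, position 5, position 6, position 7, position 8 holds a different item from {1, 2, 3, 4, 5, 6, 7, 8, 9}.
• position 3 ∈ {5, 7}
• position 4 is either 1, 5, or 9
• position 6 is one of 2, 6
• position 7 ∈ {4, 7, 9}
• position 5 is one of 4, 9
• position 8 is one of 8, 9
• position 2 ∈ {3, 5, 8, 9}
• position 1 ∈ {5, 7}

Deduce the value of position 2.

position 1 and position 3 between them cover only {5, 7} — a naked pair. Remove those values from position 2, position 4, position 7.
The 2 variables position 5 and position 7 are confined to {4, 9}, which locks those values in; drop them from position 2, position 4, position 8.
That leaves position 4 = 1.
position 8 has just one choice, so position 8 = 8. Remove 8 from position 2.
So position 2 = 3.

3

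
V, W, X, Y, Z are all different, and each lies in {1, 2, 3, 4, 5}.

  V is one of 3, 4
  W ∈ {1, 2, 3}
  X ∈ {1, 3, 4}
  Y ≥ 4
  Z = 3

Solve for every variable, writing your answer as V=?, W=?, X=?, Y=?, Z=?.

V=4, W=2, X=1, Y=5, Z=3

Z has just one choice, so Z = 3. Remove 3 from V, W, X.
V has just one choice, so V = 4. So X, Y can't be 4.
X's domain is down to {1}, so X = 1. Remove 1 from W.
Y's domain is down to {5}, so Y = 5.
W's domain is down to {2}, so W = 2.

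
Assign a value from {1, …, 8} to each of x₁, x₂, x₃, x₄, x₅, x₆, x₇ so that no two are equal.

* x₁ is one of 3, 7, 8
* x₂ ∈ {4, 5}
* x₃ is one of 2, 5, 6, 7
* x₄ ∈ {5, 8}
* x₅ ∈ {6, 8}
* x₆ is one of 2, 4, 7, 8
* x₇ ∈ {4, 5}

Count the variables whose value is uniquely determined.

3

The 7 variables together cover exactly {2, 3, 4, 5, 6, 7, 8} — 7 values for 7 variables — and 3 appears only in x₁'s list, so x₁ = 3.
The 2 variables x₂ and x₇ are confined to {4, 5}, which locks those values in; drop them from x₃, x₄, x₆.
x₄'s domain is down to {8}, so x₄ = 8. Eliminate 8 elsewhere: x₅, x₆.
x₅'s domain is down to {6}, so x₅ = 6. So x₃ can't be 6.
Determined: x₁=3, x₄=8, x₅=6. The other variables each still have more than one consistent value. That makes 3.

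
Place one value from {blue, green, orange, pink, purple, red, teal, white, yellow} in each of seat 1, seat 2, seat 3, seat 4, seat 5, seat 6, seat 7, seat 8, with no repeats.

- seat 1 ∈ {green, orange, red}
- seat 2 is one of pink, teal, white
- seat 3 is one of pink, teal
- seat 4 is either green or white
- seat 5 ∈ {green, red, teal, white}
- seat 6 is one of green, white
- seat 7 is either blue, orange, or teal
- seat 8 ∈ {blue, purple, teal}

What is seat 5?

red

The 8 variables draw from only 8 values {blue, green, orange, pink, purple, red, teal, white}, so each is used; only seat 8 can be purple, hence seat 8 = purple.
Among the 7 still-open variables, blue fits only seat 7 (and all 7 values in {blue, green, orange, pink, red, teal, white} must be used), so seat 7 = blue.
Among the 6 still-open variables, orange fits only seat 1 (and all 6 values in {green, orange, pink, red, teal, white} must be used), so seat 1 = orange.
The 5 still-open variables together cover exactly {green, pink, red, teal, white} — 5 values for 5 variables — and red appears only in seat 5's list, so seat 5 = red.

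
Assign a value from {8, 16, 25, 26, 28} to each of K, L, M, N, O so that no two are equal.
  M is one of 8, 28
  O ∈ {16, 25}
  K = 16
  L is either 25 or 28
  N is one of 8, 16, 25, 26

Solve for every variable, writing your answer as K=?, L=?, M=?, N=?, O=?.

K=16, L=28, M=8, N=26, O=25

K has just one choice, so K = 16. Eliminate 16 elsewhere: N, O.
O has just one choice, so O = 25. Eliminate 25 elsewhere: L, N.
L has just one choice, so L = 28. Strike 28 from M.
That leaves M = 8. Remove 8 from N.
That leaves N = 26.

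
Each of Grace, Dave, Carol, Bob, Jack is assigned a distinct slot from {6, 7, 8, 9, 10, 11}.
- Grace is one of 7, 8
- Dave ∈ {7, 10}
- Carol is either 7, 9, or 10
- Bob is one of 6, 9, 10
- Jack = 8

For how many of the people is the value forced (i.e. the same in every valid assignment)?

5

Jack's domain is down to {8}, so Jack = 8. Remove 8 from Grace.
Grace must be 7 (only option left). Remove 7 from Dave, Carol.
Dave's domain is down to {10}, so Dave = 10. So Carol, Bob can't be 10.
That leaves Carol = 9. Eliminate 9 elsewhere: Bob.
Bob's domain is down to {6}, so Bob = 6.
Every person is fixed: Grace=7, Dave=10, Carol=9, Bob=6, Jack=8. That makes 5.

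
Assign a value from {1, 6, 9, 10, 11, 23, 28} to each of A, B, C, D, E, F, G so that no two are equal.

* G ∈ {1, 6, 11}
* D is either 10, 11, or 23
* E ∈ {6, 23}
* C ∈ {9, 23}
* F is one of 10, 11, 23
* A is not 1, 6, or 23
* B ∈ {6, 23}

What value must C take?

Among the 7 variables, 1 fits only G (and all 7 values in {1, 6, 9, 10, 11, 23, 28} must be used), so G = 1.
Among the 6 still-open variables, 28 fits only A (and all 6 values in {6, 9, 10, 11, 23, 28} must be used), so A = 28.
The 5 still-open variables draw from only 5 values {6, 9, 10, 11, 23}, so each is used; only C can be 9, hence C = 9.

9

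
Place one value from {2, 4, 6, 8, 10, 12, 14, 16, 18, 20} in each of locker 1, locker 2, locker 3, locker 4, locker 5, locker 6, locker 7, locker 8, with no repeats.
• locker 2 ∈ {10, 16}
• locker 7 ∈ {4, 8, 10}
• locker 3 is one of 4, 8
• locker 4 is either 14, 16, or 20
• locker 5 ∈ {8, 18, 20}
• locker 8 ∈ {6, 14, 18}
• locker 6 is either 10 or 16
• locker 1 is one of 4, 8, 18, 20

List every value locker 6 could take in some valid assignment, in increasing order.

The 8 variables together cover exactly {4, 6, 8, 10, 14, 16, 18, 20} — 8 values for 8 variables — and 6 appears only in locker 8's list, so locker 8 = 6.
Among the 7 still-open variables, 14 fits only locker 4 (and all 7 values in {4, 8, 10, 14, 16, 18, 20} must be used), so locker 4 = 14.
The 2 variables locker 2 and locker 6 are confined to {10, 16}, which locks those values in; drop them from locker 7.
The 2 variables locker 3 and locker 7 are confined to {4, 8}, which locks those values in; drop them from locker 1, locker 5.
No further eliminations apply; locker 6 can still be any of 10, 16.

10, 16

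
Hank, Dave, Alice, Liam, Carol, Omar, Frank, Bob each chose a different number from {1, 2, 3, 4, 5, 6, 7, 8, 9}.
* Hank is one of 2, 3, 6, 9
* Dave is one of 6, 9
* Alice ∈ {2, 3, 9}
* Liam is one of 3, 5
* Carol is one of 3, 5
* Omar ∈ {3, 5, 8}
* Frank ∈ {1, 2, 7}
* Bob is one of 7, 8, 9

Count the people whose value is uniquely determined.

3

Among the 8 variables, 1 fits only Frank (and all 8 values in {1, 2, 3, 5, 6, 7, 8, 9} must be used), so Frank = 1.
The 7 still-open variables draw from only 7 values {2, 3, 5, 6, 7, 8, 9}, so each is used; only Bob can be 7, hence Bob = 7.
Among the 6 still-open variables, 8 fits only Omar (and all 6 values in {2, 3, 5, 6, 8, 9} must be used), so Omar = 8.
The 2 variables Liam and Carol are confined to {3, 5}, which locks those values in; drop them from Hank, Alice.
Determined: Omar=8, Frank=1, Bob=7. The other people each still have more than one consistent value. That makes 3.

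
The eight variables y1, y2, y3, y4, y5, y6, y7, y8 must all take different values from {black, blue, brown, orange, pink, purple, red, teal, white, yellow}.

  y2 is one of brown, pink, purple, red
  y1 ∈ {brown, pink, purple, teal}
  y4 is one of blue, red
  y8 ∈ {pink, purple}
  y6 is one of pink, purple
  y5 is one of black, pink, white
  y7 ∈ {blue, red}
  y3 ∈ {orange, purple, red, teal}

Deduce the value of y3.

y4 and y7 between them cover only {blue, red} — a naked pair. Remove those values from y2, y3.
The 2 variables y6 and y8 are confined to {pink, purple}, which locks those values in; drop them from y1, y2, y3, y5.
y2's domain is down to {brown}, so y2 = brown. So y1 can't be brown.
y1's domain is down to {teal}, so y1 = teal. Eliminate teal elsewhere: y3.
So y3 = orange.

orange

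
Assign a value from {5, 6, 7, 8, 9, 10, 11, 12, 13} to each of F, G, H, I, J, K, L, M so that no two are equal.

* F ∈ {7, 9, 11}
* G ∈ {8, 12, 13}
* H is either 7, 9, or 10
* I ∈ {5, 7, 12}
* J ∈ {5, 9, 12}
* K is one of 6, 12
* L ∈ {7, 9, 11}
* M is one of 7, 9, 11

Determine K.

F, L, M share exactly the 3 values {7, 9, 11}; by pigeonhole those values go to them, so strike 7, 9, 11 from H, I, J.
H must be 10 (only option left).
I and J share exactly the 2 values {5, 12}; by pigeonhole those values go to them, so strike 5, 12 from G, K.
So K = 6.

6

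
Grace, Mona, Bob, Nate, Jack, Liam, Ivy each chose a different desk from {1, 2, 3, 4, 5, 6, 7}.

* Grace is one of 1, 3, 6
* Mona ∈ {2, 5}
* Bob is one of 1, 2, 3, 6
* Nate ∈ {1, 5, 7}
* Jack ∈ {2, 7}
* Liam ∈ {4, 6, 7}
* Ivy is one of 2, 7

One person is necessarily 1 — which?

The 7 variables draw from only 7 values {1, 2, 3, 4, 5, 6, 7}, so each is used; only Liam can be 4, hence Liam = 4.
The 2 variables Jack and Ivy are confined to {2, 7}, which locks those values in; drop them from Mona, Bob, Nate.
Mona has just one choice, so Mona = 5. Remove 5 from Nate.
So 1 goes to Nate.

Nate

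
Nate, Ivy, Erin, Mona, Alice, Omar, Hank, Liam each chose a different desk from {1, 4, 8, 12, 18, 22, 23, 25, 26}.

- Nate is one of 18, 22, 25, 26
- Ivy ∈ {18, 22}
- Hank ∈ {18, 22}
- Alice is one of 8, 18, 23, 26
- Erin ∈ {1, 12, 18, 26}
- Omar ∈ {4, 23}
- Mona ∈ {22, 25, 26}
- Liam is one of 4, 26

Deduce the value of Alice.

Ivy and Hank between them cover only {18, 22} — a naked pair. Remove those values from Nate, Erin, Mona, Alice.
Nate and Mona share exactly the 2 values {25, 26}; by pigeonhole those values go to them, so strike 25, 26 from Erin, Alice, Liam.
That leaves Liam = 4. Strike 4 from Omar.
Omar has just one choice, so Omar = 23. So Alice can't be 23.
So Alice = 8.

8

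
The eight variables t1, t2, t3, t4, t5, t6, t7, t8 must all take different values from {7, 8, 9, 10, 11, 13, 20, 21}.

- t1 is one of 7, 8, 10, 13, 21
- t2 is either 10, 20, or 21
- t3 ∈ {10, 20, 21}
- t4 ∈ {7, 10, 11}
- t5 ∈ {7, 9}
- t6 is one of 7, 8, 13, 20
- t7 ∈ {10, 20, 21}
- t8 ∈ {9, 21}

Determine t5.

7

Among the 8 variables, 11 fits only t4 (and all 8 values in {7, 8, 9, 10, 11, 13, 20, 21} must be used), so t4 = 11.
t2, t3, t7 between them cover only {10, 20, 21} — a naked triple. Remove those values from t1, t6, t8.
t8 has just one choice, so t8 = 9. Strike 9 from t5.
So t5 = 7.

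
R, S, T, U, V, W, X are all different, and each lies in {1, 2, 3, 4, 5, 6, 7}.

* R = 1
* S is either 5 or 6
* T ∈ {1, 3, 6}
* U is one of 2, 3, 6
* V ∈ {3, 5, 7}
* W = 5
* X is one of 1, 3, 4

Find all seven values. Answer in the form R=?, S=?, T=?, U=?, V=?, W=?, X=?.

R=1, S=6, T=3, U=2, V=7, W=5, X=4

R must be 1 (only option left). Eliminate 1 elsewhere: T, X.
W's domain is down to {5}, so W = 5. Strike 5 from S, V.
S must be 6 (only option left). Eliminate 6 elsewhere: T, U.
T must be 3 (only option left). Strike 3 from U, V, X.
U must be 2 (only option left).
V must be 7 (only option left).
X has just one choice, so X = 4.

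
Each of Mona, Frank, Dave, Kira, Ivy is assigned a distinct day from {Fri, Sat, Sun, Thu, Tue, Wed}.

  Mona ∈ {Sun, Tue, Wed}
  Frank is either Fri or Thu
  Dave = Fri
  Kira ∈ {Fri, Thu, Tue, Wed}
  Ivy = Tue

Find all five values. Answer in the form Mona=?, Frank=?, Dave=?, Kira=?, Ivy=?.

Mona=Sun, Frank=Thu, Dave=Fri, Kira=Wed, Ivy=Tue

Dave must be Fri (only option left). Strike Fri from Frank, Kira.
That leaves Ivy = Tue. So Mona, Kira can't be Tue.
Frank has just one choice, so Frank = Thu. So Kira can't be Thu.
Kira's domain is down to {Wed}, so Kira = Wed. Strike Wed from Mona.
That leaves Mona = Sun.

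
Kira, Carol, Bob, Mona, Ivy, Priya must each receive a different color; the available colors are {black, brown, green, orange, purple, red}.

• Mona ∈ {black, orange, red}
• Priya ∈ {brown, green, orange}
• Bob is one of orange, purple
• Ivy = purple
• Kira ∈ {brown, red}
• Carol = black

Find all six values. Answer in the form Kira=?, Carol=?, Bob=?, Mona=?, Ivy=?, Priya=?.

Carol has just one choice, so Carol = black. Remove black from Mona.
Ivy has just one choice, so Ivy = purple. So Bob can't be purple.
Bob has just one choice, so Bob = orange. So Mona, Priya can't be orange.
That leaves Mona = red. Strike red from Kira.
That leaves Kira = brown. Eliminate brown elsewhere: Priya.
Priya has just one choice, so Priya = green.

Kira=brown, Carol=black, Bob=orange, Mona=red, Ivy=purple, Priya=green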